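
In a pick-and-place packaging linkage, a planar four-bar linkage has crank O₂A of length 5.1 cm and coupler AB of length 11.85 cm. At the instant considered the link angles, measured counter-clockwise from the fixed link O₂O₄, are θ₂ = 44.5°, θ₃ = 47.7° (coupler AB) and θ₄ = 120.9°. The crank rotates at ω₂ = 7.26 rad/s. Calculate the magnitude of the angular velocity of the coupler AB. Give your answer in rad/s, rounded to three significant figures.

ω₂ = 7.26 rad/s
Differentiating the loop-closure r₂e^{iθ₂}+r₃e^{iθ₃}=r₁+r₄e^{iθ₄} gives r₂ω₂e^{iθ₂}+r₃ω₃e^{iθ₃}=r₄ω₄e^{iθ₄}.
Eliminating the other unknown: ω₃ = r₂ω₂ sin(θ₄−θ₂) / [r₃ sin(θ₃−θ₄)].
Numerator sine = +0.97196; denominator sine = -0.95732.
Result = 0.051·7.26·(+0.97196) / (0.1185·(-0.95732)) = -3.1723 rad/s; magnitude 3.1723 rad/s.

3.17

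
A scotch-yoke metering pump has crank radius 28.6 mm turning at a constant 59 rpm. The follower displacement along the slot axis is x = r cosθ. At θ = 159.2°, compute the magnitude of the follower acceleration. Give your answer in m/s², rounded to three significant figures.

1.02

ω = 6.178 rad/s (from 59 rpm).
x = r cosθ ⇒ ẍ = −rω² cosθ (ω constant).
|a| = rω²|cosθ| = 0.0286·(6.178)²·|cos 159.2°| = 1.0206 m/s².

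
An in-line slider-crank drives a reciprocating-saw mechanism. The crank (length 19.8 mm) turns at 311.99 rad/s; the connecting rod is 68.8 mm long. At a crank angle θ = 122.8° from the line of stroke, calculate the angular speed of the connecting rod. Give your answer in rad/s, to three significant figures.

50.1

ω = 312 rad/s
The rod makes angle φ with the slider axis where L sinφ = r sinθ; differentiating, L cosφ·φ̇ = r ω cosθ.
L cosφ = √(L² − r² sin²θ) = 0.066757 m.
|ω_rod| = r ω |cosθ| / √(L² − r² sin²θ) = 0.0198·312·0.54171/0.066757 = 50.128 rad/s.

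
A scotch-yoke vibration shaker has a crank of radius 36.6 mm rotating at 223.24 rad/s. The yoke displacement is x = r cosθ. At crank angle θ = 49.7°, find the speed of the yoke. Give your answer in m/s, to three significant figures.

ω = 223.2 rad/s
x = r cosθ ⇒ ẋ = −rω sinθ.
|v| = rω|sinθ| = 0.0366·223.2·|sin 49.7°| = 6.2314 m/s.

6.23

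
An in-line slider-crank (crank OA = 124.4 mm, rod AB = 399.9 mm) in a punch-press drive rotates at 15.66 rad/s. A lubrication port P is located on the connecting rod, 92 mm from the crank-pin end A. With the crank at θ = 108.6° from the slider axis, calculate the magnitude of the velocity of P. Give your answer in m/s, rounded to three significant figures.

ω = 15.66 rad/s.  Crank-pin speed |V_A| = rω = 1.9481 m/s, perpendicular to OA.
Rod angle: sinφ = −(r/L) sinθ ⇒ φ = -17.147°; ω_rod = −rω cosθ/√(L²−r²sin²θ) = +1.6261 rad/s.
V_P = V_A + ω_rod × AP, with AP = 0.092 m along the rod.
Components: V_Px = −rω sinθ − a·ω_rod·sinφ = -1.8022 m/s;  V_Py = rω cosθ + a·ω_rod·cosφ = -0.47842 m/s.
|V_P| = √(V_Px² + V_Py²) = 1.8647 m/s.

1.86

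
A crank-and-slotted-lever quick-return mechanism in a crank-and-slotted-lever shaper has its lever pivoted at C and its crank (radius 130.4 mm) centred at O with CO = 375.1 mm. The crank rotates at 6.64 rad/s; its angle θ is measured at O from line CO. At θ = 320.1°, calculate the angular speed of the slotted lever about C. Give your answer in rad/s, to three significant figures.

1.56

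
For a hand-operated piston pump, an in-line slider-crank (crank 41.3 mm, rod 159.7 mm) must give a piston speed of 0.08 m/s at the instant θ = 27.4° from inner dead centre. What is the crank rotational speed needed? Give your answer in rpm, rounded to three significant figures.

For an in-line slider-crank, |v_piston| = rω|sinθ|·[1 + r cosθ/√(L² − r² sin²θ)].
With r = 0.0413 m, L = 0.1597 m, θ = 27.4°: the bracketed kinematic factor |dx/dθ| = 0.023401 m.
ω = v/|dx/dθ| = 0.08/0.023401 = 3.4186 rad/s.
N = 60ω/(2π) = 32.645 rpm.

32.6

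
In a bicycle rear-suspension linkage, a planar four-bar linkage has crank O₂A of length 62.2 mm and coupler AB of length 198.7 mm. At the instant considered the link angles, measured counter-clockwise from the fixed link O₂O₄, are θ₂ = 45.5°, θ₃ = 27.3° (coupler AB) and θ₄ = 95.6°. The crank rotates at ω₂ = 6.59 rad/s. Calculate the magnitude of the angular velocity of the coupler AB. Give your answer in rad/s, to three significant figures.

ω₂ = 6.59 rad/s
Differentiating the loop-closure r₂e^{iθ₂}+r₃e^{iθ₃}=r₁+r₄e^{iθ₄} gives r₂ω₂e^{iθ₂}+r₃ω₃e^{iθ₃}=r₄ω₄e^{iθ₄}.
Eliminating the other unknown: ω₃ = r₂ω₂ sin(θ₄−θ₂) / [r₃ sin(θ₃−θ₄)].
Numerator sine = +0.76717; denominator sine = -0.92913.
Result = 0.0622·6.59·(+0.76717) / (0.1987·(-0.92913)) = -1.7033 rad/s; magnitude 1.7033 rad/s.

1.70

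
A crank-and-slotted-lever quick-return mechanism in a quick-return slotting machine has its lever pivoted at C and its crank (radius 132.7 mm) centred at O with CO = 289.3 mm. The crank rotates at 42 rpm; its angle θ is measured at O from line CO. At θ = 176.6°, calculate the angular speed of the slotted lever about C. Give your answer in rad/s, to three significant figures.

3.69

ω = 4.398 rad/s (from 42 rpm).
Crank pin A relative to C: A = (d + r cosθ, r sinθ); lever angle φ = atan2(r sinθ, d + r cosθ).
Differentiating tanφ: φ̇ = rω(d cosθ + r)/(d² + r² + 2dr cosθ).
d² + r² + 2dr cosθ = |CA|² = 0.0246587 m²;  d cosθ + r = -0.15609 m.
|ω_lever| = |0.1327·4.398·-0.15609| / 0.0246587 = 3.6945 rad/s.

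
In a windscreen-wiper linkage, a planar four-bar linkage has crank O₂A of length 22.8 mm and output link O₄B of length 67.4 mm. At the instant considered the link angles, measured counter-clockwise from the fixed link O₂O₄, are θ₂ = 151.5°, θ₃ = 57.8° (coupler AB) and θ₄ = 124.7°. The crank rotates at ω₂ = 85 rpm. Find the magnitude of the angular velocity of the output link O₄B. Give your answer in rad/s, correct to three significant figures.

3.27

ω₂ = 8.901 rad/s (from 85 rpm).
Differentiating the loop-closure r₂e^{iθ₂}+r₃e^{iθ₃}=r₁+r₄e^{iθ₄} gives r₂ω₂e^{iθ₂}+r₃ω₃e^{iθ₃}=r₄ω₄e^{iθ₄}.
Eliminating the other unknown: ω₄ = r₂ω₂ sin(θ₂−θ₃) / [r₄ sin(θ₄−θ₃)].
Numerator sine = +0.99792; denominator sine = +0.91982.
Result = 0.0228·8.901·(+0.99792) / (0.0674·(+0.91982)) = +3.2667 rad/s; magnitude 3.2667 rad/s.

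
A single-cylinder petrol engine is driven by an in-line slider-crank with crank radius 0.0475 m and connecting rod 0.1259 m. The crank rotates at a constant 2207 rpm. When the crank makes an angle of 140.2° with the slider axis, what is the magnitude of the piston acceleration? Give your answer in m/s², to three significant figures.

1740

ω = 2π·2207/60 = 231.1 rad/s
x(θ) = r cosθ + √(L² − r² sin²θ); with ω constant, a = ω²·d²x/dθ².
d²x/dθ² = −r cosθ − r²(cos2θ)/√u − r⁴ sin²2θ/(4u^{3/2}),  u = L² − r² sin²θ = 0.0149263 m².
Substituting r = 0.0475 m, L = 0.1259 m, θ = 140.2°: d²x/dθ² = +0.032485 m.
a = ω²·d²x/dθ² = (231.1)²·(+0.032485) = +1735.2 m/s²;  |a| = 1735.2 m/s².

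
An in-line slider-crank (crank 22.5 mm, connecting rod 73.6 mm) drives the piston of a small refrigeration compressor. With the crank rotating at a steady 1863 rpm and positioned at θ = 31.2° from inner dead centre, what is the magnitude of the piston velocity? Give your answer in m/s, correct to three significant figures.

2.88

ω = 2π·1863/60 = 195.1 rad/s
For an in-line slider-crank, x = r cosθ + √(L² − r² sin²θ), so v = −rω sinθ·[1 + r cosθ/√(L² − r² sin²θ)].
With r = 0.0225 m, L = 0.0736 m, θ = 31.2°: √(L² − r² sin²θ) = 0.072671 m.
v = −0.0225·195.1·0.51803·[1 + 0.0225·0.85536/0.072671] = -2.8761 m/s.
|v| = 2.8761 m/s.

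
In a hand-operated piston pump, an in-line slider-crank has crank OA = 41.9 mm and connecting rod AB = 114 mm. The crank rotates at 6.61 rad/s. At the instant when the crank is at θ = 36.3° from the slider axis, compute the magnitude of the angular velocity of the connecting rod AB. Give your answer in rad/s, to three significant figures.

2.01

ω = 6.61 rad/s
The rod makes angle φ with the slider axis where L sinφ = r sinθ; differentiating, L cosφ·φ̇ = r ω cosθ.
L cosφ = √(L² − r² sin²θ) = 0.11127 m.
|ω_rod| = r ω |cosθ| / √(L² − r² sin²θ) = 0.0419·6.61·0.80593/0.11127 = 2.006 rad/s.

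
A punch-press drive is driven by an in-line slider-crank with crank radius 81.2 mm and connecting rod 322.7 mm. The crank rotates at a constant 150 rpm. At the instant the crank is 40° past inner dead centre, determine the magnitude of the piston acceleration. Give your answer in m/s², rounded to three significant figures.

ω = 2π·150/60 = 15.71 rad/s
x(θ) = r cosθ + √(L² − r² sin²θ); with ω constant, a = ω²·d²x/dθ².
d²x/dθ² = −r cosθ − r²(cos2θ)/√u − r⁴ sin²2θ/(4u^{3/2}),  u = L² − r² sin²θ = 0.101411 m².
Substituting r = 0.0812 m, L = 0.3227 m, θ = 40°: d²x/dθ² = -0.066125 m.
a = ω²·d²x/dθ² = (15.71)²·(-0.066125) = -16.316 m/s²;  |a| = 16.316 m/s².

16.3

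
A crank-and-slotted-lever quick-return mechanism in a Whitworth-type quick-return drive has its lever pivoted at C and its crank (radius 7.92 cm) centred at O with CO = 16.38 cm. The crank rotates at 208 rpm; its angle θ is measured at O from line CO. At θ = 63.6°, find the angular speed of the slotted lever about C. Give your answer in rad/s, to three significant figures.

ω = 21.78 rad/s (from 208 rpm).
Crank pin A relative to C: A = (d + r cosθ, r sinθ); lever angle φ = atan2(r sinθ, d + r cosθ).
Differentiating tanφ: φ̇ = rω(d cosθ + r)/(d² + r² + 2dr cosθ).
d² + r² + 2dr cosθ = |CA|² = 0.0446395 m²;  d cosθ + r = +0.15203 m.
|ω_lever| = |0.0792·21.78·+0.15203| / 0.0446395 = 5.8753 rad/s.

5.88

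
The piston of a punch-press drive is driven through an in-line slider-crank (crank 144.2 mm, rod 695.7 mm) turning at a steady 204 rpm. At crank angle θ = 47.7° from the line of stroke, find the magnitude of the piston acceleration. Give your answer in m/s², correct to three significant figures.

43.1

ω = 2π·204/60 = 21.36 rad/s
x(θ) = r cosθ + √(L² − r² sin²θ); with ω constant, a = ω²·d²x/dθ².
d²x/dθ² = −r cosθ − r²(cos2θ)/√u − r⁴ sin²2θ/(4u^{3/2}),  u = L² − r² sin²θ = 0.472623 m².
Substituting r = 0.1442 m, L = 0.6957 m, θ = 47.7°: d²x/dθ² = -0.094532 m.
a = ω²·d²x/dθ² = (21.36)²·(-0.094532) = -43.141 m/s²;  |a| = 43.141 m/s².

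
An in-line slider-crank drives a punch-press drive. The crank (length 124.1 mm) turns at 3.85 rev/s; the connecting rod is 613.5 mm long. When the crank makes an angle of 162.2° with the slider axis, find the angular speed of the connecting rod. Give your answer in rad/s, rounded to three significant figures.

4.67

ω = 24.19 rad/s (converted from 3.85 rev/s).
The rod makes angle φ with the slider axis where L sinφ = r sinθ; differentiating, L cosφ·φ̇ = r ω cosθ.
L cosφ = √(L² − r² sin²θ) = 0.61233 m.
|ω_rod| = r ω |cosθ| / √(L² − r² sin²θ) = 0.1241·24.19·0.95213/0.61233 = 4.6679 rad/s.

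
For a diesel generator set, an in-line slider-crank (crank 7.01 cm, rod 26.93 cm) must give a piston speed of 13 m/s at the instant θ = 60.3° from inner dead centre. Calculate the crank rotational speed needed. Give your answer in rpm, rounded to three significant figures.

1800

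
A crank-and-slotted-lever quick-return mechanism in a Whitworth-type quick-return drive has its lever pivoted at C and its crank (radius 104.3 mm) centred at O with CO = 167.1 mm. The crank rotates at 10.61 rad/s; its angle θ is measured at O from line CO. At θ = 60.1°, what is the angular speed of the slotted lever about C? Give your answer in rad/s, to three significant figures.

3.70

ω = 10.61 rad/s
Crank pin A relative to C: A = (d + r cosθ, r sinθ); lever angle φ = atan2(r sinθ, d + r cosθ).
Differentiating tanφ: φ̇ = rω(d cosθ + r)/(d² + r² + 2dr cosθ).
d² + r² + 2dr cosθ = |CA|² = 0.0561767 m²;  d cosθ + r = +0.1876 m.
|ω_lever| = |0.1043·10.61·+0.1876| / 0.0561767 = 3.6955 rad/s.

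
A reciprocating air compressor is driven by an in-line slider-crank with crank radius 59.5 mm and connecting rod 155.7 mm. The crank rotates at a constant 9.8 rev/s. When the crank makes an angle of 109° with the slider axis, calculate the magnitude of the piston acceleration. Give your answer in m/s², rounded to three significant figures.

145

ω = 2π·9.8 = 61.58 rad/s
x(θ) = r cosθ + √(L² − r² sin²θ); with ω constant, a = ω²·d²x/dθ².
d²x/dθ² = −r cosθ − r²(cos2θ)/√u − r⁴ sin²2θ/(4u^{3/2}),  u = L² − r² sin²θ = 0.0210775 m².
Substituting r = 0.0595 m, L = 0.1557 m, θ = 109°: d²x/dθ² = +0.038199 m.
a = ω²·d²x/dθ² = (61.58)²·(+0.038199) = +144.83 m/s²;  |a| = 144.83 m/s².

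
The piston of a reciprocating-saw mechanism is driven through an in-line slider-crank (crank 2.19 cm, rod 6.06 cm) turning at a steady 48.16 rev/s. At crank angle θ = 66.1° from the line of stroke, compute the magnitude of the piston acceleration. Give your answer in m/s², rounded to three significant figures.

312

ω = 2π·48.2 = 302.6 rad/s
x(θ) = r cosθ + √(L² − r² sin²θ); with ω constant, a = ω²·d²x/dθ².
d²x/dθ² = −r cosθ − r²(cos2θ)/√u − r⁴ sin²2θ/(4u^{3/2}),  u = L² − r² sin²θ = 0.00327147 m².
Substituting r = 0.0219 m, L = 0.0606 m, θ = 66.1°: d²x/dθ² = -0.0034087 m.
a = ω²·d²x/dθ² = (302.6)²·(-0.0034087) = -312.12 m/s²;  |a| = 312.12 m/s².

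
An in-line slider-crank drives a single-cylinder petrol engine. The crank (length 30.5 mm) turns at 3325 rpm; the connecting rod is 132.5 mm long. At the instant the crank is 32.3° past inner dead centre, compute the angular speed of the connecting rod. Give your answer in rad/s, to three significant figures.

68.3

ω = 348.2 rad/s (converted from 3325 rpm).
The rod makes angle φ with the slider axis where L sinφ = r sinθ; differentiating, L cosφ·φ̇ = r ω cosθ.
L cosφ = √(L² − r² sin²θ) = 0.13149 m.
|ω_rod| = r ω |cosθ| / √(L² − r² sin²θ) = 0.0305·348.2·0.84526/0.13149 = 68.266 rad/s.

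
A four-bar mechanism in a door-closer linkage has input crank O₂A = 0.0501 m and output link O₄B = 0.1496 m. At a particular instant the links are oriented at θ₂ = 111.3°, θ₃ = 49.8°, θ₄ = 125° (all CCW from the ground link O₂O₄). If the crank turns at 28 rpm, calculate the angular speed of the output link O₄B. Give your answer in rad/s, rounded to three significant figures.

0.893

ω₂ = 2.932 rad/s (from 28 rpm).
Differentiating the loop-closure r₂e^{iθ₂}+r₃e^{iθ₃}=r₁+r₄e^{iθ₄} gives r₂ω₂e^{iθ₂}+r₃ω₃e^{iθ₃}=r₄ω₄e^{iθ₄}.
Eliminating the other unknown: ω₄ = r₂ω₂ sin(θ₂−θ₃) / [r₄ sin(θ₄−θ₃)].
Numerator sine = +0.87882; denominator sine = +0.96682.
Result = 0.0501·2.932·(+0.87882) / (0.1496·(+0.96682)) = +0.89257 rad/s; magnitude 0.89257 rad/s.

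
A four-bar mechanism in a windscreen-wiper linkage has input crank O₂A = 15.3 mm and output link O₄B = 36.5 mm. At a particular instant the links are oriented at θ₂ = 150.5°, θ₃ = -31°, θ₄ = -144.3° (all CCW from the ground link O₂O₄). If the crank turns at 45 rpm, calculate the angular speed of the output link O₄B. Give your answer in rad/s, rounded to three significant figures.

ω₂ = 4.712 rad/s (from 45 rpm).
Differentiating the loop-closure r₂e^{iθ₂}+r₃e^{iθ₃}=r₁+r₄e^{iθ₄} gives r₂ω₂e^{iθ₂}+r₃ω₃e^{iθ₃}=r₄ω₄e^{iθ₄}.
Eliminating the other unknown: ω₄ = r₂ω₂ sin(θ₂−θ₃) / [r₄ sin(θ₄−θ₃)].
Numerator sine = -0.02618; denominator sine = -0.91845.
Result = 0.0153·4.712·(-0.02618) / (0.0365·(-0.91845)) = +0.0563 rad/s; magnitude 0.0563 rad/s.

0.0563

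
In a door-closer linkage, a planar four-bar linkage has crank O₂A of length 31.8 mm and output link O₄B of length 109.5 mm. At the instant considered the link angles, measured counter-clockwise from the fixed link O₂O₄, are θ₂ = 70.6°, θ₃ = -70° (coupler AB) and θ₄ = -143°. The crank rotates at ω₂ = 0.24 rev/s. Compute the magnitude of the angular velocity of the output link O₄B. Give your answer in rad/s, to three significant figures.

0.291

ω₂ = 1.508 rad/s (from 0.24 rev/s).
Differentiating the loop-closure r₂e^{iθ₂}+r₃e^{iθ₃}=r₁+r₄e^{iθ₄} gives r₂ω₂e^{iθ₂}+r₃ω₃e^{iθ₃}=r₄ω₄e^{iθ₄}.
Eliminating the other unknown: ω₄ = r₂ω₂ sin(θ₂−θ₃) / [r₄ sin(θ₄−θ₃)].
Numerator sine = +0.63473; denominator sine = -0.95630.
Result = 0.0318·1.508·(+0.63473) / (0.1095·(-0.95630)) = -0.29067 rad/s; magnitude 0.29067 rad/s.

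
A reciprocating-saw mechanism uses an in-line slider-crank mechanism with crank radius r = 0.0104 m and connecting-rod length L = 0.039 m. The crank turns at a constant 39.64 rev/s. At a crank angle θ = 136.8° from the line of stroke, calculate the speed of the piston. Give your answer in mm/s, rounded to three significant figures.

ω = 2π·39.6 = 249.1 rad/s
For an in-line slider-crank, x = r cosθ + √(L² − r² sin²θ), so v = −rω sinθ·[1 + r cosθ/√(L² − r² sin²θ)].
With r = 0.0104 m, L = 0.039 m, θ = 136.8°: √(L² − r² sin²θ) = 0.038345 m.
v = −0.0104·249.1·0.68455·[1 + 0.0104·-0.72897/0.038345] = -1.4226 m/s.
|v| = 1.4226 m/s = 1422.6 mm/s.

1420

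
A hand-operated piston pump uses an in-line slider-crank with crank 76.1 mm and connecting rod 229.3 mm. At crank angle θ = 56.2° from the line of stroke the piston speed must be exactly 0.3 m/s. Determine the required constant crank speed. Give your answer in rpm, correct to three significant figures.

38.0

For an in-line slider-crank, |v_piston| = rω|sinθ|·[1 + r cosθ/√(L² − r² sin²θ)].
With r = 0.0761 m, L = 0.2293 m, θ = 56.2°: the bracketed kinematic factor |dx/dθ| = 0.075384 m.
ω = v/|dx/dθ| = 0.3/0.075384 = 3.9796 rad/s.
N = 60ω/(2π) = 38.003 rpm.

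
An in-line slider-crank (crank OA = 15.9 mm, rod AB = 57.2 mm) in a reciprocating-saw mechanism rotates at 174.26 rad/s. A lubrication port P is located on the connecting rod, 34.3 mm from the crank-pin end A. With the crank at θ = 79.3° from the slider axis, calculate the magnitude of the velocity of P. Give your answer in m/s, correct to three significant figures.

ω = 174.3 rad/s.  Crank-pin speed |V_A| = rω = 2.7707 m/s, perpendicular to OA.
Rod angle: sinφ = −(r/L) sinθ ⇒ φ = -15.851°; ω_rod = −rω cosθ/√(L²−r²sin²θ) = -9.3491 rad/s.
V_P = V_A + ω_rod × AP, with AP = 0.0343 m along the rod.
Components: V_Px = −rω sinθ − a·ω_rod·sinφ = -2.8101 m/s;  V_Py = rω cosθ + a·ω_rod·cosφ = +0.20595 m/s.
|V_P| = √(V_Px² + V_Py²) = 2.8177 m/s.

2.82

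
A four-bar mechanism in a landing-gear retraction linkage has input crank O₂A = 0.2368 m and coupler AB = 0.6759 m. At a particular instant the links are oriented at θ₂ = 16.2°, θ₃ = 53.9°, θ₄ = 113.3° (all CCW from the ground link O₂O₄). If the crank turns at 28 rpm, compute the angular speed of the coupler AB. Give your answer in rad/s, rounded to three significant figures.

1.18

ω₂ = 2.932 rad/s (from 28 rpm).
Differentiating the loop-closure r₂e^{iθ₂}+r₃e^{iθ₃}=r₁+r₄e^{iθ₄} gives r₂ω₂e^{iθ₂}+r₃ω₃e^{iθ₃}=r₄ω₄e^{iθ₄}.
Eliminating the other unknown: ω₃ = r₂ω₂ sin(θ₄−θ₂) / [r₃ sin(θ₃−θ₄)].
Numerator sine = +0.99233; denominator sine = -0.86074.
Result = 0.2368·2.932·(+0.99233) / (0.6759·(-0.86074)) = -1.1843 rad/s; magnitude 1.1843 rad/s.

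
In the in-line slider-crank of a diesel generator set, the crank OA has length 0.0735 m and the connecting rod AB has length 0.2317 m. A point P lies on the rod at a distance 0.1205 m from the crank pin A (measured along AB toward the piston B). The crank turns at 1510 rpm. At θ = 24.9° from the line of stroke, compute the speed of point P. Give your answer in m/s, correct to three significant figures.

7.57

ω = 158.1 rad/s.  Crank-pin speed |V_A| = rω = 11.622 m/s, perpendicular to OA.
Rod angle: sinφ = −(r/L) sinθ ⇒ φ = -7.675°; ω_rod = −rω cosθ/√(L²−r²sin²θ) = -45.91 rad/s.
V_P = V_A + ω_rod × AP, with AP = 0.1205 m along the rod.
Components: V_Px = −rω sinθ − a·ω_rod·sinφ = -5.6323 m/s;  V_Py = rω cosθ + a·ω_rod·cosφ = +5.0594 m/s.
|V_P| = √(V_Px² + V_Py²) = 7.571 m/s.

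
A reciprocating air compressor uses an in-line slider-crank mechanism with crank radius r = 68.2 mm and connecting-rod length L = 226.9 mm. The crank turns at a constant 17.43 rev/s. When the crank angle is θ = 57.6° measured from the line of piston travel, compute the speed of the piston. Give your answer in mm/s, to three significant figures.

ω = 2π·17.4 = 109.5 rad/s
For an in-line slider-crank, x = r cosθ + √(L² − r² sin²θ), so v = −rω sinθ·[1 + r cosθ/√(L² − r² sin²θ)].
With r = 0.0682 m, L = 0.2269 m, θ = 57.6°: √(L² − r² sin²θ) = 0.21947 m.
v = −0.0682·109.5·0.84433·[1 + 0.0682·0.53583/0.21947] = -7.3563 m/s.
|v| = 7.3563 m/s = 7356.3 mm/s.

7360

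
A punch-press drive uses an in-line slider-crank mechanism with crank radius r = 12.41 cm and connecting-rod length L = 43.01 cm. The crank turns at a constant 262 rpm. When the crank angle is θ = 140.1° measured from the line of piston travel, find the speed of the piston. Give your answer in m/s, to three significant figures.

1.69

ω = 2π·262/60 = 27.44 rad/s
For an in-line slider-crank, x = r cosθ + √(L² − r² sin²θ), so v = −rω sinθ·[1 + r cosθ/√(L² − r² sin²θ)].
With r = 0.1241 m, L = 0.4301 m, θ = 140.1°: √(L² − r² sin²θ) = 0.42267 m.
v = −0.1241·27.44·0.64145·[1 + 0.1241·-0.76717/0.42267] = -1.6921 m/s.
|v| = 1.6921 m/s.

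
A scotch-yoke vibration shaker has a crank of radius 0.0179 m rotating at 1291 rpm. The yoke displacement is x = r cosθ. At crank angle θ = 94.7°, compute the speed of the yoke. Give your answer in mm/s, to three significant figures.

ω = 135.2 rad/s (from 1291 rpm).
x = r cosθ ⇒ ẋ = −rω sinθ.
|v| = rω|sinθ| = 0.0179·135.2·|sin 94.7°| = 2.4118 m/s = 2411.8 mm/s.

2410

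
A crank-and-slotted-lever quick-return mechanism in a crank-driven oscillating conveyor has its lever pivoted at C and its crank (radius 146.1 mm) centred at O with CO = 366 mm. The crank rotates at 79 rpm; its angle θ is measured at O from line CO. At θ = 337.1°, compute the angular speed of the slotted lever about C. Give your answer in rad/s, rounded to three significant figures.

ω = 8.273 rad/s (from 79 rpm).
Crank pin A relative to C: A = (d + r cosθ, r sinθ); lever angle φ = atan2(r sinθ, d + r cosθ).
Differentiating tanφ: φ̇ = rω(d cosθ + r)/(d² + r² + 2dr cosθ).
d² + r² + 2dr cosθ = |CA|² = 0.253818 m²;  d cosθ + r = +0.48325 m.
|ω_lever| = |0.1461·8.273·+0.48325| / 0.253818 = 2.3012 rad/s.

2.30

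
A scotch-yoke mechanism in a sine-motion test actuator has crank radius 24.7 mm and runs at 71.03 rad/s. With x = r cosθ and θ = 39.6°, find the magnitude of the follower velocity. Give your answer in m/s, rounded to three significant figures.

1.12

ω = 71.03 rad/s
x = r cosθ ⇒ ẋ = −rω sinθ.
|v| = rω|sinθ| = 0.0247·71.03·|sin 39.6°| = 1.1183 m/s.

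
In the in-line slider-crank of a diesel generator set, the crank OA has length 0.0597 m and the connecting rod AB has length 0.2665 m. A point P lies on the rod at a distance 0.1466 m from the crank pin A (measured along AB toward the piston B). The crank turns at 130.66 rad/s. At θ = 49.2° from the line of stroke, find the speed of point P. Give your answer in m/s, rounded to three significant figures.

6.79

ω = 130.7 rad/s.  Crank-pin speed |V_A| = rω = 7.8004 m/s, perpendicular to OA.
Rod angle: sinφ = −(r/L) sinθ ⇒ φ = -9.763°; ω_rod = −rω cosθ/√(L²−r²sin²θ) = -19.407 rad/s.
V_P = V_A + ω_rod × AP, with AP = 0.1466 m along the rod.
Components: V_Px = −rω sinθ − a·ω_rod·sinφ = -6.3873 m/s;  V_Py = rω cosθ + a·ω_rod·cosφ = +2.2931 m/s.
|V_P| = √(V_Px² + V_Py²) = 6.7865 m/s.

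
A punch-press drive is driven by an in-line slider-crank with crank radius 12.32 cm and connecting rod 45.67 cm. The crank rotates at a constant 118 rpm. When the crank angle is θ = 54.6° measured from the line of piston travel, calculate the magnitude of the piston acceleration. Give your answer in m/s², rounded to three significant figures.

9.28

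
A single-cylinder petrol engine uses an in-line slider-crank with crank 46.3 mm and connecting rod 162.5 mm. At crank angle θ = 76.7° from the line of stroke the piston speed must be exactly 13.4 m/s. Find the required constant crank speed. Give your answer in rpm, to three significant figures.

For an in-line slider-crank, |v_piston| = rω|sinθ|·[1 + r cosθ/√(L² − r² sin²θ)].
With r = 0.0463 m, L = 0.1625 m, θ = 76.7°: the bracketed kinematic factor |dx/dθ| = 0.048132 m.
ω = v/|dx/dθ| = 13.4/0.048132 = 278.4 rad/s.
N = 60ω/(2π) = 2658.5 rpm.

2660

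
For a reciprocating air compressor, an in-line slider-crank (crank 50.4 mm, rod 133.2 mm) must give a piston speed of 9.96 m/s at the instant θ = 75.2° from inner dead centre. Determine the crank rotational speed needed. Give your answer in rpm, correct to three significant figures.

For an in-line slider-crank, |v_piston| = rω|sinθ|·[1 + r cosθ/√(L² − r² sin²θ)].
With r = 0.0504 m, L = 0.1332 m, θ = 75.2°: the bracketed kinematic factor |dx/dθ| = 0.053788 m.
ω = v/|dx/dθ| = 9.96/0.053788 = 185.17 rad/s.
N = 60ω/(2π) = 1768.2 rpm.

1770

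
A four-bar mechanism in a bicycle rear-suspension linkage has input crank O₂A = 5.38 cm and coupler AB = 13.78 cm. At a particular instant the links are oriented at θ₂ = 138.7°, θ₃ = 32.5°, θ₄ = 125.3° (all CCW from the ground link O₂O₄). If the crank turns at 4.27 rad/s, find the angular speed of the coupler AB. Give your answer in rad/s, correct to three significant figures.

ω₂ = 4.27 rad/s
Differentiating the loop-closure r₂e^{iθ₂}+r₃e^{iθ₃}=r₁+r₄e^{iθ₄} gives r₂ω₂e^{iθ₂}+r₃ω₃e^{iθ₃}=r₄ω₄e^{iθ₄}.
Eliminating the other unknown: ω₃ = r₂ω₂ sin(θ₄−θ₂) / [r₃ sin(θ₃−θ₄)].
Numerator sine = -0.23175; denominator sine = -0.99881.
Result = 0.0538·4.27·(-0.23175) / (0.1378·(-0.99881)) = +0.38681 rad/s; magnitude 0.38681 rad/s.

0.387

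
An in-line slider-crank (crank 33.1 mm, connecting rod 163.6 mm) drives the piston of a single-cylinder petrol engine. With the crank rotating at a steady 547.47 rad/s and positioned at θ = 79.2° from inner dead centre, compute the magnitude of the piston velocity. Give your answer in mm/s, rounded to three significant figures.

18500

ω = 547.5 rad/s
For an in-line slider-crank, x = r cosθ + √(L² − r² sin²θ), so v = −rω sinθ·[1 + r cosθ/√(L² − r² sin²θ)].
With r = 0.0331 m, L = 0.1636 m, θ = 79.2°: √(L² − r² sin²θ) = 0.16034 m.
v = −0.0331·547.5·0.98229·[1 + 0.0331·0.18738/0.16034] = -18.489 m/s.
|v| = 18.489 m/s = 18489 mm/s.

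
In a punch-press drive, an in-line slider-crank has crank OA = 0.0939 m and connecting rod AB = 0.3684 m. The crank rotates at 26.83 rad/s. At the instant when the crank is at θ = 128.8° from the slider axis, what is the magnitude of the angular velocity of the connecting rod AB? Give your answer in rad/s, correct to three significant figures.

ω = 26.83 rad/s
The rod makes angle φ with the slider axis where L sinφ = r sinθ; differentiating, L cosφ·φ̇ = r ω cosθ.
L cosφ = √(L² − r² sin²θ) = 0.36106 m.
|ω_rod| = r ω |cosθ| / √(L² − r² sin²θ) = 0.0939·26.83·0.62660/0.36106 = 4.3722 rad/s.

4.37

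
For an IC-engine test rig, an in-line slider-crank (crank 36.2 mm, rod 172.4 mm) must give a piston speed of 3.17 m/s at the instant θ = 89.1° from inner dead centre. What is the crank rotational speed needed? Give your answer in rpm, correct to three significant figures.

834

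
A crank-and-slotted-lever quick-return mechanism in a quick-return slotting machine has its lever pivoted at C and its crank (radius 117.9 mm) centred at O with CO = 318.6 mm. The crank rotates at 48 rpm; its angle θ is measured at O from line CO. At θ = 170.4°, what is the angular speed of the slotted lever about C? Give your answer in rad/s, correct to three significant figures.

ω = 5.027 rad/s (from 48 rpm).
Crank pin A relative to C: A = (d + r cosθ, r sinθ); lever angle φ = atan2(r sinθ, d + r cosθ).
Differentiating tanφ: φ̇ = rω(d cosθ + r)/(d² + r² + 2dr cosθ).
d² + r² + 2dr cosθ = |CA|² = 0.0413326 m²;  d cosθ + r = -0.19624 m.
|ω_lever| = |0.1179·5.027·-0.19624| / 0.0413326 = 2.8137 rad/s.

2.81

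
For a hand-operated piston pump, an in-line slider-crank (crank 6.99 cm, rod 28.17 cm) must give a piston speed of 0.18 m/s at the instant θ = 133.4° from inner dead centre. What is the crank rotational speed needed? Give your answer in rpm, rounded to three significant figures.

For an in-line slider-crank, |v_piston| = rω|sinθ|·[1 + r cosθ/√(L² − r² sin²θ)].
With r = 0.0699 m, L = 0.2817 m, θ = 133.4°: the bracketed kinematic factor |dx/dθ| = 0.041984 m.
ω = v/|dx/dθ| = 0.18/0.041984 = 4.2873 rad/s.
N = 60ω/(2π) = 40.941 rpm.

40.9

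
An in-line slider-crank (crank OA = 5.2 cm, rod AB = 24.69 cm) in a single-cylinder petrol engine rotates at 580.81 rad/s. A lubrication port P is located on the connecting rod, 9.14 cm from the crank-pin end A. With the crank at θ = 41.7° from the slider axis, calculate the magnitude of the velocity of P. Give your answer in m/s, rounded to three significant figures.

ω = 580.8 rad/s.  Crank-pin speed |V_A| = rω = 30.202 m/s, perpendicular to OA.
Rod angle: sinφ = −(r/L) sinθ ⇒ φ = -8.054°; ω_rod = −rω cosθ/√(L²−r²sin²θ) = -92.243 rad/s.
V_P = V_A + ω_rod × AP, with AP = 0.0914 m along the rod.
Components: V_Px = −rω sinθ − a·ω_rod·sinφ = -21.273 m/s;  V_Py = rω cosθ + a·ω_rod·cosφ = +14.202 m/s.
|V_P| = √(V_Px² + V_Py²) = 25.578 m/s.

25.6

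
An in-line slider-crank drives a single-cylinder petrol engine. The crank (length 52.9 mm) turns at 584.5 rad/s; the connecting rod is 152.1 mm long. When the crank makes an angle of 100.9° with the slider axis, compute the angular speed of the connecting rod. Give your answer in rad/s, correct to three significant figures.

ω = 584.5 rad/s
The rod makes angle φ with the slider axis where L sinφ = r sinθ; differentiating, L cosφ·φ̇ = r ω cosθ.
L cosφ = √(L² − r² sin²θ) = 0.14295 m.
|ω_rod| = r ω |cosθ| / √(L² − r² sin²θ) = 0.0529·584.5·0.18910/0.14295 = 40.9 rad/s.

40.9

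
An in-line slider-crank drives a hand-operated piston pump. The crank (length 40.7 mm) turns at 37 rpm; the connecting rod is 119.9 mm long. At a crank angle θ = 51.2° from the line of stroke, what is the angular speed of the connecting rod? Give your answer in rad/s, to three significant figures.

ω = 3.875 rad/s (converted from 37 rpm).
The rod makes angle φ with the slider axis where L sinφ = r sinθ; differentiating, L cosφ·φ̇ = r ω cosθ.
L cosφ = √(L² − r² sin²θ) = 0.11563 m.
|ω_rod| = r ω |cosθ| / √(L² − r² sin²θ) = 0.0407·3.875·0.62660/0.11563 = 0.85458 rad/s.

0.855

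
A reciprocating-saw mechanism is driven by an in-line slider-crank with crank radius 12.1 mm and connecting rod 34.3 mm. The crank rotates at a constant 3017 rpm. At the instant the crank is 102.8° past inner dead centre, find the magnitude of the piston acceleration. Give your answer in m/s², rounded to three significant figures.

674

ω = 2π·3017/60 = 315.9 rad/s
x(θ) = r cosθ + √(L² − r² sin²θ); with ω constant, a = ω²·d²x/dθ².
d²x/dθ² = −r cosθ − r²(cos2θ)/√u − r⁴ sin²2θ/(4u^{3/2}),  u = L² − r² sin²θ = 0.00103727 m².
Substituting r = 0.0121 m, L = 0.0343 m, θ = 102.8°: d²x/dθ² = +0.0067505 m.
a = ω²·d²x/dθ² = (315.9)²·(+0.0067505) = +673.82 m/s²;  |a| = 673.82 m/s².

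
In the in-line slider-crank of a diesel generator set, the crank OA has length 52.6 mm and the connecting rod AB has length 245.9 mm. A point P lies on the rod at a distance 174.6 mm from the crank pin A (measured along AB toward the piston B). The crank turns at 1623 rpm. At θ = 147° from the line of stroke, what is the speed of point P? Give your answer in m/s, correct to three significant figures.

4.77

ω = 170 rad/s.  Crank-pin speed |V_A| = rω = 8.9399 m/s, perpendicular to OA.
Rod angle: sinφ = −(r/L) sinθ ⇒ φ = -6.690°; ω_rod = −rω cosθ/√(L²−r²sin²θ) = +30.7 rad/s.
V_P = V_A + ω_rod × AP, with AP = 0.1746 m along the rod.
Components: V_Px = −rω sinθ − a·ω_rod·sinφ = -4.2445 m/s;  V_Py = rω cosθ + a·ω_rod·cosφ = -2.174 m/s.
|V_P| = √(V_Px² + V_Py²) = 4.7689 m/s.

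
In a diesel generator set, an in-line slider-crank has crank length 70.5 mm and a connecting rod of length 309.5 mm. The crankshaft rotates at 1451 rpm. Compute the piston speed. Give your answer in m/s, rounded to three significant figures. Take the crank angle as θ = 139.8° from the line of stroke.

5.70

ω = 2π·1451/60 = 151.9 rad/s
For an in-line slider-crank, x = r cosθ + √(L² − r² sin²θ), so v = −rω sinθ·[1 + r cosθ/√(L² − r² sin²θ)].
With r = 0.0705 m, L = 0.3095 m, θ = 139.8°: √(L² − r² sin²θ) = 0.30614 m.
v = −0.0705·151.9·0.64546·[1 + 0.0705·-0.76380/0.30614] = -5.6982 m/s.
|v| = 5.6982 m/s.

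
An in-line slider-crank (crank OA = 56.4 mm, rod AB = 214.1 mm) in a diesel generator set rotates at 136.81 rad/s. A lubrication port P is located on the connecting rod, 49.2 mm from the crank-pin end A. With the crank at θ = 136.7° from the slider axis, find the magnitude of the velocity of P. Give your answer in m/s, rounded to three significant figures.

ω = 136.8 rad/s.  Crank-pin speed |V_A| = rω = 7.7161 m/s, perpendicular to OA.
Rod angle: sinφ = −(r/L) sinθ ⇒ φ = -10.408°; ω_rod = −rω cosθ/√(L²−r²sin²θ) = +26.667 rad/s.
V_P = V_A + ω_rod × AP, with AP = 0.0492 m along the rod.
Components: V_Px = −rω sinθ − a·ω_rod·sinφ = -5.0548 m/s;  V_Py = rω cosθ + a·ω_rod·cosφ = -4.3251 m/s.
|V_P| = √(V_Px² + V_Py²) = 6.6526 m/s.

6.65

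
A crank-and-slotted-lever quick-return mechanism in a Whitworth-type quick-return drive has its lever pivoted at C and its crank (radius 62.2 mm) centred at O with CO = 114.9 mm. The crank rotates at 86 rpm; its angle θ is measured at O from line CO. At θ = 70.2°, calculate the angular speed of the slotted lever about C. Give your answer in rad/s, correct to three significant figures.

ω = 9.006 rad/s (from 86 rpm).
Crank pin A relative to C: A = (d + r cosθ, r sinθ); lever angle φ = atan2(r sinθ, d + r cosθ).
Differentiating tanφ: φ̇ = rω(d cosθ + r)/(d² + r² + 2dr cosθ).
d² + r² + 2dr cosθ = |CA|² = 0.0219126 m²;  d cosθ + r = +0.10112 m.
|ω_lever| = |0.0622·9.006·+0.10112| / 0.0219126 = 2.585 rad/s.

2.59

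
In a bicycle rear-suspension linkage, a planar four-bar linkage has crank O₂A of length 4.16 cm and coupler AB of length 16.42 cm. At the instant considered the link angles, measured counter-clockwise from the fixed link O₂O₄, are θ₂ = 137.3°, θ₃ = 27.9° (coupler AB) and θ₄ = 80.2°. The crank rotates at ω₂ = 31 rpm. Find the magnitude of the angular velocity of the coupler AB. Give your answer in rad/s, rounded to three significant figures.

0.873

ω₂ = 3.246 rad/s (from 31 rpm).
Differentiating the loop-closure r₂e^{iθ₂}+r₃e^{iθ₃}=r₁+r₄e^{iθ₄} gives r₂ω₂e^{iθ₂}+r₃ω₃e^{iθ₃}=r₄ω₄e^{iθ₄}.
Eliminating the other unknown: ω₃ = r₂ω₂ sin(θ₄−θ₂) / [r₃ sin(θ₃−θ₄)].
Numerator sine = -0.83962; denominator sine = -0.79122.
Result = 0.0416·3.246·(-0.83962) / (0.1642·(-0.79122)) = +0.87276 rad/s; magnitude 0.87276 rad/s.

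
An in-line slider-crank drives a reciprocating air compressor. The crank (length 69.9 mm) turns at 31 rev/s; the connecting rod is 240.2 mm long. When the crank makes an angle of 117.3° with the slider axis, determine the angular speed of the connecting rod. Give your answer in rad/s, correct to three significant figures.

ω = 194.8 rad/s (converted from 31 rev/s).
The rod makes angle φ with the slider axis where L sinφ = r sinθ; differentiating, L cosφ·φ̇ = r ω cosθ.
L cosφ = √(L² − r² sin²θ) = 0.23203 m.
|ω_rod| = r ω |cosθ| / √(L² − r² sin²θ) = 0.0699·194.8·0.45865/0.23203 = 26.913 rad/s.

26.9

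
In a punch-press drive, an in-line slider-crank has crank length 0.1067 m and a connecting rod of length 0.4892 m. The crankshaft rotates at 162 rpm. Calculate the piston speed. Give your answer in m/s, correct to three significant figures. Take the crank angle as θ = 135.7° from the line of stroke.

ω = 2π·162/60 = 16.96 rad/s
For an in-line slider-crank, x = r cosθ + √(L² − r² sin²θ), so v = −rω sinθ·[1 + r cosθ/√(L² − r² sin²θ)].
With r = 0.1067 m, L = 0.4892 m, θ = 135.7°: √(L² − r² sin²θ) = 0.48349 m.
v = −0.1067·16.96·0.69842·[1 + 0.1067·-0.71569/0.48349] = -1.0645 m/s.
|v| = 1.0645 m/s.

1.06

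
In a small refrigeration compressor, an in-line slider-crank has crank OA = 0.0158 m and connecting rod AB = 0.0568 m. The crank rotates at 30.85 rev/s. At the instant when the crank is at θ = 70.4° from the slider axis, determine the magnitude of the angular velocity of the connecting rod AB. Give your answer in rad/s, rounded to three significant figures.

ω = 193.8 rad/s (converted from 30.85 rev/s).
The rod makes angle φ with the slider axis where L sinφ = r sinθ; differentiating, L cosφ·φ̇ = r ω cosθ.
L cosφ = √(L² − r² sin²θ) = 0.054815 m.
|ω_rod| = r ω |cosθ| / √(L² − r² sin²θ) = 0.0158·193.8·0.33545/0.054815 = 18.742 rad/s.

18.7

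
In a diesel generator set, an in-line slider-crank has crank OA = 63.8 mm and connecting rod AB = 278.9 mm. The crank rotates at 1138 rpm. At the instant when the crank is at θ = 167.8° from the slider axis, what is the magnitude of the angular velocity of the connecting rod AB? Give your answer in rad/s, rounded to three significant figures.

26.7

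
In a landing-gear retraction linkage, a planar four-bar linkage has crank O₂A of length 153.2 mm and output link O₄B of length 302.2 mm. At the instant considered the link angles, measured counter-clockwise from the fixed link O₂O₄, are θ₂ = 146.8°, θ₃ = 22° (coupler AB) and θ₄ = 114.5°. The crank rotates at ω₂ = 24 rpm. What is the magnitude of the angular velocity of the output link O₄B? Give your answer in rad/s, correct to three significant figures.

1.05

ω₂ = 2.513 rad/s (from 24 rpm).
Differentiating the loop-closure r₂e^{iθ₂}+r₃e^{iθ₃}=r₁+r₄e^{iθ₄} gives r₂ω₂e^{iθ₂}+r₃ω₃e^{iθ₃}=r₄ω₄e^{iθ₄}.
Eliminating the other unknown: ω₄ = r₂ω₂ sin(θ₂−θ₃) / [r₄ sin(θ₄−θ₃)].
Numerator sine = +0.82115; denominator sine = +0.99905.
Result = 0.1532·2.513·(+0.82115) / (0.3022·(+0.99905)) = +1.0472 rad/s; magnitude 1.0472 rad/s.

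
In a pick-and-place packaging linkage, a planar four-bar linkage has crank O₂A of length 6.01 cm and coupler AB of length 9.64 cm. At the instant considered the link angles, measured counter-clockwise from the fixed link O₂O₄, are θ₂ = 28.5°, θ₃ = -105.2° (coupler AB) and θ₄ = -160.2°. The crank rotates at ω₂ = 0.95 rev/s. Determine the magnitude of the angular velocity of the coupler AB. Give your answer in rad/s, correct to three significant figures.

ω₂ = 5.969 rad/s (from 0.95 rev/s).
Differentiating the loop-closure r₂e^{iθ₂}+r₃e^{iθ₃}=r₁+r₄e^{iθ₄} gives r₂ω₂e^{iθ₂}+r₃ω₃e^{iθ₃}=r₄ω₄e^{iθ₄}.
Eliminating the other unknown: ω₃ = r₂ω₂ sin(θ₄−θ₂) / [r₃ sin(θ₃−θ₄)].
Numerator sine = +0.15126; denominator sine = +0.81915.
Result = 0.0601·5.969·(+0.15126) / (0.0964·(+0.81915)) = +0.68717 rad/s; magnitude 0.68717 rad/s.

0.687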